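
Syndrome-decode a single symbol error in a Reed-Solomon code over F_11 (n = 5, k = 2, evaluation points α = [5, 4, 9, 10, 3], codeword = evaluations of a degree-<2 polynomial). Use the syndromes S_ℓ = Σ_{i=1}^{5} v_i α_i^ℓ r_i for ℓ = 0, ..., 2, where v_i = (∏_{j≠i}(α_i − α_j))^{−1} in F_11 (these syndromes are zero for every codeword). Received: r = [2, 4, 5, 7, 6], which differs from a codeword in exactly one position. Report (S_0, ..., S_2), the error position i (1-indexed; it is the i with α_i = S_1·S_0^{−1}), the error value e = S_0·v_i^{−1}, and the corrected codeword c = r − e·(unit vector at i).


S = (4, 7, 4), error at position 4, error magnitude e = 4, c = [2, 4, 5, 3, 6].

Step 1: column multipliers v_i = (∏_{j≠i}(α_i − α_j))^{−1} mod 11.
  i = 1 (α = 5): (5−4)(5−9)(5−10)(5−3) = 1·(−4)·(−5)·2 = 40 ≡ 7, so v_1 = 7^{−1} = 8 (mod 11).
  i = 2 (α = 4): (4−5)(4−9)(4−10)(4−3) = (−1)·(−5)·(−6)·1 = −30 ≡ 3, so v_2 = 3^{−1} = 4 (mod 11).
  i = 3 (α = 9): (9−5)(9−4)(9−10)(9−3) = 4·5·(−1)·6 = −120 ≡ 1, so v_3 = 1^{−1} = 1 (mod 11).
  i = 4 (α = 10): (10−5)(10−4)(10−9)(10−3) = 5·6·1·7 = 210 ≡ 1, so v_4 = 1^{−1} = 1 (mod 11).
  i = 5 (α = 3): (3−5)(3−4)(3−9)(3−10) = (−2)·(−1)·(−6)·(−7) = 84 ≡ 7, so v_5 = 7^{−1} = 8 (mod 11).
  v = [8, 4, 1, 1, 8].
Step 2: syndromes of r = [2, 4, 5, 7, 6] (all sums mod 11).
  S_0 = Σ v_i r_i = 8·2 + 4·4 + 1·5 + 1·7 + 8·6 = 92 ≡ 4.
  S_1 = Σ v_i α_i r_i = 8·5·2 + 4·4·4 + 1·9·5 + 1·10·7 + 8·3·6 = 403 ≡ 7.
  α_i^2 mod 11 = [3, 5, 4, 1, 9].
  S_2 = Σ v_i α_i^2 r_i = 8·3·2 + 4·5·4 + 1·4·5 + 1·1·7 + 8·9·6 = 587 ≡ 4.
  S = (4, 7, 4) ≠ 0, so r is not a codeword (an error is present).
Step 3: locate the error. For a single error e at position i, S_ℓ = v_i·e·α_i^ℓ, so α_err = S_1/S_0.
  S_0^{−1} = 4^{−1} = 3 (mod 11), so α_err = 7·3 = 21 ≡ 10 = α_4. Error position i = 4.
  Consistency check: S_2/S_1 = 4·8 = 32 ≡ 10 = α_err ✓ (single-error assumption holds).
Step 4: error magnitude e = S_0/v_4 = S_0·∏_{j≠4}(α_4 − α_j) = 4·1 = 4 ≡ 4 (mod 11).
Step 5: correct position 4: c_4 = r_4 − e = 7 − 4 ≡ 3 (mod 11). Hence c = [2, 4, 5, 3, 6].
  Check: interpolating c through the α_i gives m(x) = 1 + 9·x (degree < 2) with m(α_i) = c_i for every i, so c is indeed a codeword.


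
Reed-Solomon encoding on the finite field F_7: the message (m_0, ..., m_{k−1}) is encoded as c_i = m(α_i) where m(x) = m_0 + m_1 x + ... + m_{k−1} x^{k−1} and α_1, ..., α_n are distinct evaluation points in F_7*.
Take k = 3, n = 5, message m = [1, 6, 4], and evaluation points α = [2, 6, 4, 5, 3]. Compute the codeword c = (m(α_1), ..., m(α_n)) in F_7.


c = [1, 6, 5, 5, 6]

Message polynomial: m(x) = 1 + 6·x + 4·x^2 (mod 7).
For each evaluation point α_i, compute m(α_i) mod 7:
  α_1 = 2: Horner steps 4 → 0 → 1, so m(2) = 1.
  α_2 = 6: Horner steps 4 → 2 → 6, so m(6) = 6.
  α_3 = 4: Horner steps 4 → 1 → 5, so m(4) = 5.
  α_4 = 5: Horner steps 4 → 5 → 5, so m(5) = 5.
  α_5 = 3: Horner steps 4 → 4 → 6, so m(3) = 6.
Codeword c = [1, 6, 5, 5, 6] ∈ F_7^5.


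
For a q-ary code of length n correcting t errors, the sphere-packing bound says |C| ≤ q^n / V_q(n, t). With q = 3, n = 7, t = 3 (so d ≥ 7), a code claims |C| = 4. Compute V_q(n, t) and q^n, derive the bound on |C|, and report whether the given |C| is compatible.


V_q(n, t) = 379, q^n = 2187, Hamming bound = 5, |C| = 4 ≤ bound (satisfied).

Step 1: Compute V_q(n, t) = Σ_{j=0}^3 C(n, j) (q−1)^j.
  j = 0: C(7,0)·(2)^0 = 1·1 = 1.
  j = 1: C(7,1)·(2)^1 = 7·2 = 14.
  j = 2: C(7,2)·(2)^2 = 21·4 = 84.
  j = 3: C(7,3)·(2)^3 = 35·8 = 280.
  V_q(n, t) = 1 + 14 + 84 + 280 = 379.
Step 2: q^n = 3^7 = 2187.
Step 3: Hamming bound ⌊q^n / V_q(n,t)⌋ = ⌊2187/379⌋ = 5.
Step 4: Compare |C| = 4 to 5: satisfied.
The claimed |C| lies below the Hamming bound.


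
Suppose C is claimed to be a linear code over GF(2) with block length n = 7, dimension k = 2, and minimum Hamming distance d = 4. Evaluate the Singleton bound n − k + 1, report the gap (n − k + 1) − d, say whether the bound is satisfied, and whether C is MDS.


Singleton RHS = n − k + 1 = 6, slack = 2, bound satisfied, not MDS.

Singleton bound: d ≤ n − k + 1.
Here n = 7, k = 2, so n − k + 1 = 6.
Given d = 4, check d ≤ 6: YES.
Slack = (n − k + 1) − d = 2.
The code is NOT MDS (slack = 2 > 0).
Description: the claimed parameters are [7, 2, 4]_2; such a code would be non-MDS.


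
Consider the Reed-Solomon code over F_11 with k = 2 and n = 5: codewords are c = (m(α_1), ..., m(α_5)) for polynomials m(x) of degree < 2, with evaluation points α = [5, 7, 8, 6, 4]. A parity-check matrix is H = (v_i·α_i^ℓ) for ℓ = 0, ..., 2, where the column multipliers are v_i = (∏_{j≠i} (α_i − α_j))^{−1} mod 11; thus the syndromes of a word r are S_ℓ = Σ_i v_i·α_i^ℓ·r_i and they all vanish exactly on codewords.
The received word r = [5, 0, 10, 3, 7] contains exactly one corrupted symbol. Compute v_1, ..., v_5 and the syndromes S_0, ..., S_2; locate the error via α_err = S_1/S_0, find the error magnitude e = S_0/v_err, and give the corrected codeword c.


S = (2, 3, 10), error at position 2, error magnitude e = 10, c = [5, 1, 10, 3, 7].

Step 1: column multipliers v_i = (∏_{j≠i}(α_i − α_j))^{−1} mod 11.
  i = 1 (α = 5): (5−7)(5−8)(5−6)(5−4) = (−2)·(−3)·(−1)·1 = −6 ≡ 5, so v_1 = 5^{−1} = 9 (mod 11).
  i = 2 (α = 7): (7−5)(7−8)(7−6)(7−4) = 2·(−1)·1·3 = −6 ≡ 5, so v_2 = 5^{−1} = 9 (mod 11).
  i = 3 (α = 8): (8−5)(8−7)(8−6)(8−4) = 3·1·2·4 = 24 ≡ 2, so v_3 = 2^{−1} = 6 (mod 11).
  i = 4 (α = 6): (6−5)(6−7)(6−8)(6−4) = 1·(−1)·(−2)·2 = 4 ≡ 4, so v_4 = 4^{−1} = 3 (mod 11).
  i = 5 (α = 4): (4−5)(4−7)(4−8)(4−6) = (−1)·(−3)·(−4)·(−2) = 24 ≡ 2, so v_5 = 2^{−1} = 6 (mod 11).
  v = [9, 9, 6, 3, 6].
Step 2: syndromes of r = [5, 0, 10, 3, 7] (all sums mod 11).
  S_0 = Σ v_i r_i = 9·5 + 9·0 + 6·10 + 3·3 + 6·7 = 156 ≡ 2.
  S_1 = Σ v_i α_i r_i = 9·5·5 + 9·7·0 + 6·8·10 + 3·6·3 + 6·4·7 = 927 ≡ 3.
  α_i^2 mod 11 = [3, 5, 9, 3, 5].
  S_2 = Σ v_i α_i^2 r_i = 9·3·5 + 9·5·0 + 6·9·10 + 3·3·3 + 6·5·7 = 912 ≡ 10.
  S = (2, 3, 10) ≠ 0, so r is not a codeword (an error is present).
Step 3: locate the error. For a single error e at position i, S_ℓ = v_i·e·α_i^ℓ, so α_err = S_1/S_0.
  S_0^{−1} = 2^{−1} = 6 (mod 11), so α_err = 3·6 = 18 ≡ 7 = α_2. Error position i = 2.
  Consistency check: S_2/S_1 = 10·4 = 40 ≡ 7 = α_err ✓ (single-error assumption holds).
Step 4: error magnitude e = S_0/v_2 = S_0·∏_{j≠2}(α_2 − α_j) = 2·5 = 10 ≡ 10 (mod 11).
Step 5: correct position 2: c_2 = r_2 − e = 0 − 10 ≡ 1 (mod 11). Hence c = [5, 1, 10, 3, 7].
  Check: interpolating c through the α_i gives m(x) = 4 + 9·x (degree < 2) with m(α_i) = c_i for every i, so c is indeed a codeword.


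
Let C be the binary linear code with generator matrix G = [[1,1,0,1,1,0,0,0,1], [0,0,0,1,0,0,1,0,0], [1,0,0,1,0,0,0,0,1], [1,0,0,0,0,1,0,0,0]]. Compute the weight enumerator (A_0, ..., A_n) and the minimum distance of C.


Weight distribution: A_0 = 1, A_2 = 3, A_3 = 4, A_4 = 3, A_5 = 4, A_6 = 1. Minimum distance d = 2.

Enumerate all 2^4 = 16 messages m ∈ F_2^4.
For each, compute codeword c = mG in F_2^9, then tally its weight.
  m = 0000 → c = 000000000, weight = 0.
  m = 1000 → c = 110110001, weight = 5.
  m = 0100 → c = 000100100, weight = 2.
  m = 1100 → c = 110010101, weight = 5.
  m = 0010 → c = 100100001, weight = 3.
  m = 1010 → c = 010010000, weight = 2.
  m = 0110 → c = 100000101, weight = 3.
  m = 1110 → c = 010110100, weight = 4.
  m = 0001 → c = 100001000, weight = 2.
  m = 1001 → c = 010111001, weight = 5.
  m = 0101 → c = 100101100, weight = 4.
  m = 1101 → c = 010011101, weight = 5.
  m = 0011 → c = 000101001, weight = 3.
  m = 1011 → c = 110011000, weight = 4.
  m = 0111 → c = 000001101, weight = 3.
  m = 1111 → c = 110111100, weight = 6.
Tally weights:
  weight 0: 1 codewords.
  weight 2: 3 codewords.
  weight 3: 4 codewords.
  weight 4: 3 codewords.
  weight 5: 4 codewords.
  weight 6: 1 codewords.
Minimum distance d = smallest w > 0 with A_w > 0 = 2.
Sanity: Σ A_w = 16 = 2^4 = 16 ✓.


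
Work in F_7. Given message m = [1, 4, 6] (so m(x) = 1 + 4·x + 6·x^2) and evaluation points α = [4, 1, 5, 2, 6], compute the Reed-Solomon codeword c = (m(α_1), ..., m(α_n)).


c = [1, 4, 3, 5, 3]

Message polynomial: m(x) = 1 + 4·x + 6·x^2 (mod 7).
For each evaluation point α_i, compute m(α_i) mod 7:
  α_1 = 4: Horner steps 6 → 0 → 1, so m(4) = 1.
  α_2 = 1: Horner steps 6 → 3 → 4, so m(1) = 4.
  α_3 = 5: Horner steps 6 → 6 → 3, so m(5) = 3.
  α_4 = 2: Horner steps 6 → 2 → 5, so m(2) = 5.
  α_5 = 6: Horner steps 6 → 5 → 3, so m(6) = 3.
Codeword c = [1, 4, 3, 5, 3] ∈ F_7^5.


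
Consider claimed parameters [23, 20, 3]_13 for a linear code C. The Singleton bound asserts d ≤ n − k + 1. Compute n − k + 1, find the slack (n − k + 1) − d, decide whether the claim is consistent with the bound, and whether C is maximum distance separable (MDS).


Singleton RHS = n − k + 1 = 4, slack = 1, bound satisfied, not MDS.

Singleton bound: d ≤ n − k + 1.
Here n = 23, k = 20, so n − k + 1 = 4.
Given d = 3, check d ≤ 4: YES.
Slack = (n − k + 1) − d = 1.
The code is NOT MDS (slack = 1 > 0).
Description: the claimed parameters are [23, 20, 3]_13; such a code would be non-MDS.


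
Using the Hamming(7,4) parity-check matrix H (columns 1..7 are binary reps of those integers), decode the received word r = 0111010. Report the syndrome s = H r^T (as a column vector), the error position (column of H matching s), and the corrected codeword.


s = (0, 1, 1)^T, error position = 3, corrected codeword c = 0101010

Compute s = H r^T mod 2 one row at a time:
  s_1 = 1 + 0 + 1 + 0 = 2 ≡ 0 (mod 2).
  s_2 = 1 + 1 + 1 + 0 = 3 ≡ 1 (mod 2).
  s_3 = 0 + 1 + 0 + 0 = 1 ≡ 1 (mod 2).
s = (0, 1, 1)^T — this equals column 3 of H (binary 011), so error is at position 3.
Correct: flip bit 3 of r = 0111010 to get c = 0101010.


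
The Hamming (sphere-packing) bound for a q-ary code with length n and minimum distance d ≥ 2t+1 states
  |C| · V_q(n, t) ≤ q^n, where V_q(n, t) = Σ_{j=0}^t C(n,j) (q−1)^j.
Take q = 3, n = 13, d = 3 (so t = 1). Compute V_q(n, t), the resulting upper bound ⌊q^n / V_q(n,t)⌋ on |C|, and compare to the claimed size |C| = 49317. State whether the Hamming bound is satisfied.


V_q(n, t) = 27, q^n = 1594323, Hamming bound = 59049, |C| = 49317 ≤ bound (satisfied).

Step 1: Compute V_q(n, t) = Σ_{j=0}^1 C(n, j) (q−1)^j.
  j = 0: C(13,0)·(2)^0 = 1·1 = 1.
  j = 1: C(13,1)·(2)^1 = 13·2 = 26.
  V_q(n, t) = 1 + 26 = 27.
Step 2: q^n = 3^13 = 1594323.
Step 3: Hamming bound ⌊q^n / V_q(n,t)⌋ = ⌊1594323/27⌋ = 59049.
Step 4: Compare |C| = 49317 to 59049: satisfied.
The claimed |C| lies below the Hamming bound.


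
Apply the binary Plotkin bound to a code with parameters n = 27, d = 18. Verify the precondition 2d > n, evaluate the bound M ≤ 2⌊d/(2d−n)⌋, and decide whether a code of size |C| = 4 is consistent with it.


Plotkin bound M ≤ 4; given |C| = 4 ≤ bound (satisfied).

Check applicability: 2d = 36, n = 27.
2d − n = 9 > 0, so Plotkin applies.
Compute d/(2d−n) = 18/9 ≈ 2.0000.
⌊d/(2d−n)⌋ = 2.
Plotkin bound: M ≤ 2·2 = 4.
Given |C| = 4, check: satisfied.
This |C| is at the Plotkin bound.


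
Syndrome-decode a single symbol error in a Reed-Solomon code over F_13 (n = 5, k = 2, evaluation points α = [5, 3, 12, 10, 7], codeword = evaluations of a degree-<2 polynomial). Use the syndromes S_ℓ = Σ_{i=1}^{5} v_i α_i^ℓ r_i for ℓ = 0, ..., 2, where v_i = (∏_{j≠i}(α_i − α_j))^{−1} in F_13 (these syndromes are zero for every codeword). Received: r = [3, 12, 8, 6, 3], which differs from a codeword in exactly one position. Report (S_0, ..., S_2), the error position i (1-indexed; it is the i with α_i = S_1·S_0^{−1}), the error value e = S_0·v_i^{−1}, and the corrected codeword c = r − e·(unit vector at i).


S = (5, 12, 8), error at position 1, error magnitude e = 2, c = [1, 12, 8, 6, 3].

Step 1: column multipliers v_i = (∏_{j≠i}(α_i − α_j))^{−1} mod 13.
  i = 1 (α = 5): (5−3)(5−12)(5−10)(5−7) = 2·(−7)·(−5)·(−2) = −140 ≡ 3, so v_1 = 3^{−1} = 9 (mod 13).
  i = 2 (α = 3): (3−5)(3−12)(3−10)(3−7) = (−2)·(−9)·(−7)·(−4) = 504 ≡ 10, so v_2 = 10^{−1} = 4 (mod 13).
  i = 3 (α = 12): (12−5)(12−3)(12−10)(12−7) = 7·9·2·5 = 630 ≡ 6, so v_3 = 6^{−1} = 11 (mod 13).
  i = 4 (α = 10): (10−5)(10−3)(10−12)(10−7) = 5·7·(−2)·3 = −210 ≡ 11, so v_4 = 11^{−1} = 6 (mod 13).
  i = 5 (α = 7): (7−5)(7−3)(7−12)(7−10) = 2·4·(−5)·(−3) = 120 ≡ 3, so v_5 = 3^{−1} = 9 (mod 13).
  v = [9, 4, 11, 6, 9].
Step 2: syndromes of r = [3, 12, 8, 6, 3] (all sums mod 13).
  S_0 = Σ v_i r_i = 9·3 + 4·12 + 11·8 + 6·6 + 9·3 = 226 ≡ 5.
  S_1 = Σ v_i α_i r_i = 9·5·3 + 4·3·12 + 11·12·8 + 6·10·6 + 9·7·3 = 1884 ≡ 12.
  α_i^2 mod 13 = [12, 9, 1, 9, 10].
  S_2 = Σ v_i α_i^2 r_i = 9·12·3 + 4·9·12 + 11·1·8 + 6·9·6 + 9·10·3 = 1438 ≡ 8.
  S = (5, 12, 8) ≠ 0, so r is not a codeword (an error is present).
Step 3: locate the error. For a single error e at position i, S_ℓ = v_i·e·α_i^ℓ, so α_err = S_1/S_0.
  S_0^{−1} = 5^{−1} = 8 (mod 13), so α_err = 12·8 = 96 ≡ 5 = α_1. Error position i = 1.
  Consistency check: S_2/S_1 = 8·12 = 96 ≡ 5 = α_err ✓ (single-error assumption holds).
Step 4: error magnitude e = S_0/v_1 = S_0·∏_{j≠1}(α_1 − α_j) = 5·3 = 15 ≡ 2 (mod 13).
Step 5: correct position 1: c_1 = r_1 − e = 3 − 2 ≡ 1 (mod 13). Hence c = [1, 12, 8, 6, 3].
  Check: interpolating c through the α_i gives m(x) = 9 + 1·x (degree < 2) with m(α_i) = c_i for every i, so c is indeed a codeword.


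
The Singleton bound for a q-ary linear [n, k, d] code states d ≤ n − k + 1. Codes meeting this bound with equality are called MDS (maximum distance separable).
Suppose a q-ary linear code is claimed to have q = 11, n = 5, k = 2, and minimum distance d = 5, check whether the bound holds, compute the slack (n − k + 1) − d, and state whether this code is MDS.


Singleton RHS = n − k + 1 = 4, slack = -1, bound violated (no such code; not MDS).

Singleton bound: d ≤ n − k + 1.
Here n = 5, k = 2, so n − k + 1 = 4.
Given d = 5, check d ≤ 4: NO.
Slack = (n − k + 1) − d = -1.
The slack is negative: d = 5 exceeds n − k + 1 = 4 by 1, so the Singleton bound is violated and no linear [5, 2, 5]_11 code can exist. In particular it is not MDS (MDS requires d = n − k + 1 exactly).
Description: the claimed parameters are [5, 2, 5]_11; such a code would be impossible (violates the Singleton bound).


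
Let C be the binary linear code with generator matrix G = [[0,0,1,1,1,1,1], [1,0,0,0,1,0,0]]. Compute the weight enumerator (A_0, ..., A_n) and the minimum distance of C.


Weight distribution: A_0 = 1, A_2 = 1, A_5 = 2. Minimum distance d = 2.

Enumerate all 2^2 = 4 messages m ∈ F_2^2.
For each, compute codeword c = mG in F_2^7, then tally its weight.
  m = 00 → c = 0000000, weight = 0.
  m = 10 → c = 0011111, weight = 5.
  m = 01 → c = 1000100, weight = 2.
  m = 11 → c = 1011011, weight = 5.
Tally weights:
  weight 0: 1 codewords.
  weight 2: 1 codewords.
  weight 5: 2 codewords.
Minimum distance d = smallest w > 0 with A_w > 0 = 2.
Sanity: Σ A_w = 4 = 2^2 = 4 ✓.


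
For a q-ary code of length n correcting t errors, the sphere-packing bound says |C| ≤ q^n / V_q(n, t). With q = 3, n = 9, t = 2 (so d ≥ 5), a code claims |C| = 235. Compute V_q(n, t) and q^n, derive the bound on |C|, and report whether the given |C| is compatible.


V_q(n, t) = 163, q^n = 19683, Hamming bound = 120, |C| = 235 > bound (violated).

Step 1: Compute V_q(n, t) = Σ_{j=0}^2 C(n, j) (q−1)^j.
  j = 0: C(9,0)·(2)^0 = 1·1 = 1.
  j = 1: C(9,1)·(2)^1 = 9·2 = 18.
  j = 2: C(9,2)·(2)^2 = 36·4 = 144.
  V_q(n, t) = 1 + 18 + 144 = 163.
Step 2: q^n = 3^9 = 19683.
Step 3: Hamming bound ⌊q^n / V_q(n,t)⌋ = ⌊19683/163⌋ = 120.
Step 4: Compare |C| = 235 to 120: violated.
The claimed |C| lies above the Hamming bound, so no 3-ary code of length 9 with d ≥ 5 can have 235 codewords.


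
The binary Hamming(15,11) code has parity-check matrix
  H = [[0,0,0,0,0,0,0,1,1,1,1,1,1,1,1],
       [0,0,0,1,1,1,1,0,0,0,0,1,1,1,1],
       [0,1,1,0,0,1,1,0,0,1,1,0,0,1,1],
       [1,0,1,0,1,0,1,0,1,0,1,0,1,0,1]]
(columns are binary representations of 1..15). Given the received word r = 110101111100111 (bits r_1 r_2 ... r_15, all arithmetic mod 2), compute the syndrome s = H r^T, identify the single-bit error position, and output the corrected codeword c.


s = (0, 0, 0, 1)^T, error position = 1, corrected codeword c = 010101111100111

Compute s = H r^T mod 2 one row at a time:
  s_1 = 1 + 1 + 1 + 0 + 0 + 1 + 1 + 1 = 6 ≡ 0 (mod 2).
  s_2 = 1 + 0 + 1 + 1 + 0 + 1 + 1 + 1 = 6 ≡ 0 (mod 2).
  s_3 = 1 + 0 + 1 + 1 + 1 + 0 + 1 + 1 = 6 ≡ 0 (mod 2).
  s_4 = 1 + 0 + 0 + 1 + 1 + 0 + 1 + 1 = 5 ≡ 1 (mod 2).
s = (0, 0, 0, 1)^T — this equals column 1 of H (binary 0001), so error is at position 1.
Correct: flip bit 1 of r = 110101111100111 to get c = 010101111100111.


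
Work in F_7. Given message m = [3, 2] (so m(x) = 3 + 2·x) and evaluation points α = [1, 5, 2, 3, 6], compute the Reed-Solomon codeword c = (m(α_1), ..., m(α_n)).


c = [5, 6, 0, 2, 1]

Message polynomial: m(x) = 3 + 2·x (mod 7).
For each evaluation point α_i, compute m(α_i) mod 7:
  α_1 = 1: Horner steps 2 → 5, so m(1) = 5.
  α_2 = 5: Horner steps 2 → 6, so m(5) = 6.
  α_3 = 2: Horner steps 2 → 0, so m(2) = 0.
  α_4 = 3: Horner steps 2 → 2, so m(3) = 2.
  α_5 = 6: Horner steps 2 → 1, so m(6) = 1.
Codeword c = [5, 6, 0, 2, 1] ∈ F_7^5.


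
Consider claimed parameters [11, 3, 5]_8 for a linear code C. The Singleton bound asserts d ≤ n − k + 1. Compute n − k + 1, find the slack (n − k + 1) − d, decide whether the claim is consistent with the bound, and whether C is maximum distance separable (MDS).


Singleton RHS = n − k + 1 = 9, slack = 4, bound satisfied, not MDS.

Singleton bound: d ≤ n − k + 1.
Here n = 11, k = 3, so n − k + 1 = 9.
Given d = 5, check d ≤ 9: YES.
Slack = (n − k + 1) − d = 4.
The code is NOT MDS (slack = 4 > 0).
Description: the claimed parameters are [11, 3, 5]_8; such a code would be non-MDS.


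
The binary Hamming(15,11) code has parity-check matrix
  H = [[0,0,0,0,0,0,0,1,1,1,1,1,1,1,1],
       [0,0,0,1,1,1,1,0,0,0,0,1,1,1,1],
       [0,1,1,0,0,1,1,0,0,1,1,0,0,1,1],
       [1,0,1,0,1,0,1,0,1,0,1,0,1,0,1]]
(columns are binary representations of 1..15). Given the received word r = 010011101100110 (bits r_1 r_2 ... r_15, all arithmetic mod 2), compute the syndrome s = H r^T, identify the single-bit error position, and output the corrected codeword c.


s = (0, 1, 1, 0)^T, error position = 6, corrected codeword c = 010010101100110

Compute s = H r^T mod 2 one row at a time:
  s_1 = 0 + 1 + 1 + 0 + 0 + 1 + 1 + 0 = 4 ≡ 0 (mod 2).
  s_2 = 0 + 1 + 1 + 1 + 0 + 1 + 1 + 0 = 5 ≡ 1 (mod 2).
  s_3 = 1 + 0 + 1 + 1 + 1 + 0 + 1 + 0 = 5 ≡ 1 (mod 2).
  s_4 = 0 + 0 + 1 + 1 + 1 + 0 + 1 + 0 = 4 ≡ 0 (mod 2).
s = (0, 1, 1, 0)^T — this equals column 6 of H (binary 0110), so error is at position 6.
Correct: flip bit 6 of r = 010011101100110 to get c = 010010101100110.


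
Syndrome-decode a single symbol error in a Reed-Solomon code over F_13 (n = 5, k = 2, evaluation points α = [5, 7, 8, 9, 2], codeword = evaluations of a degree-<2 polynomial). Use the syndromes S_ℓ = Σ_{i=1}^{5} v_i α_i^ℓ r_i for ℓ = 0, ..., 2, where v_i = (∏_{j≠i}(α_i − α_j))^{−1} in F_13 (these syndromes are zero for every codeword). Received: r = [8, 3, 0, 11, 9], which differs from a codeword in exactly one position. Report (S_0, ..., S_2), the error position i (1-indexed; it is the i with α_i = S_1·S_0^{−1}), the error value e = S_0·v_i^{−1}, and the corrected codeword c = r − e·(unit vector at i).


S = (4, 6, 9), error at position 3, error magnitude e = 6, c = [8, 3, 7, 11, 9].

Step 1: column multipliers v_i = (∏_{j≠i}(α_i − α_j))^{−1} mod 13.
  i = 1 (α = 5): (5−7)(5−8)(5−9)(5−2) = (−2)·(−3)·(−4)·3 = −72 ≡ 6, so v_1 = 6^{−1} = 11 (mod 13).
  i = 2 (α = 7): (7−5)(7−8)(7−9)(7−2) = 2·(−1)·(−2)·5 = 20 ≡ 7, so v_2 = 7^{−1} = 2 (mod 13).
  i = 3 (α = 8): (8−5)(8−7)(8−9)(8−2) = 3·1·(−1)·6 = −18 ≡ 8, so v_3 = 8^{−1} = 5 (mod 13).
  i = 4 (α = 9): (9−5)(9−7)(9−8)(9−2) = 4·2·1·7 = 56 ≡ 4, so v_4 = 4^{−1} = 10 (mod 13).
  i = 5 (α = 2): (2−5)(2−7)(2−8)(2−9) = (−3)·(−5)·(−6)·(−7) = 630 ≡ 6, so v_5 = 6^{−1} = 11 (mod 13).
  v = [11, 2, 5, 10, 11].
Step 2: syndromes of r = [8, 3, 0, 11, 9] (all sums mod 13).
  S_0 = Σ v_i r_i = 11·8 + 2·3 + 5·0 + 10·11 + 11·9 = 303 ≡ 4.
  S_1 = Σ v_i α_i r_i = 11·5·8 + 2·7·3 + 5·8·0 + 10·9·11 + 11·2·9 = 1670 ≡ 6.
  α_i^2 mod 13 = [12, 10, 12, 3, 4].
  S_2 = Σ v_i α_i^2 r_i = 11·12·8 + 2·10·3 + 5·12·0 + 10·3·11 + 11·4·9 = 1842 ≡ 9.
  S = (4, 6, 9) ≠ 0, so r is not a codeword (an error is present).
Step 3: locate the error. For a single error e at position i, S_ℓ = v_i·e·α_i^ℓ, so α_err = S_1/S_0.
  S_0^{−1} = 4^{−1} = 10 (mod 13), so α_err = 6·10 = 60 ≡ 8 = α_3. Error position i = 3.
  Consistency check: S_2/S_1 = 9·11 = 99 ≡ 8 = α_err ✓ (single-error assumption holds).
Step 4: error magnitude e = S_0/v_3 = S_0·∏_{j≠3}(α_3 − α_j) = 4·8 = 32 ≡ 6 (mod 13).
Step 5: correct position 3: c_3 = r_3 − e = 0 − 6 ≡ 7 (mod 13). Hence c = [8, 3, 7, 11, 9].
  Check: interpolating c through the α_i gives m(x) = 1 + 4·x (degree < 2) with m(α_i) = c_i for every i, so c is indeed a codeword.


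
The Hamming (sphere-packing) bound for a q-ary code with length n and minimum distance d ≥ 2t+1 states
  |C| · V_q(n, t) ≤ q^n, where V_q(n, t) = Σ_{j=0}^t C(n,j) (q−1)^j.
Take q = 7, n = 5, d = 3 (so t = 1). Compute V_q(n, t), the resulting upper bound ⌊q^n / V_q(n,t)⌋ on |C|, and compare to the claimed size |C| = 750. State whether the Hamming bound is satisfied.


V_q(n, t) = 31, q^n = 16807, Hamming bound = 542, |C| = 750 > bound (violated).

Step 1: Compute V_q(n, t) = Σ_{j=0}^1 C(n, j) (q−1)^j.
  j = 0: C(5,0)·(6)^0 = 1·1 = 1.
  j = 1: C(5,1)·(6)^1 = 5·6 = 30.
  V_q(n, t) = 1 + 30 = 31.
Step 2: q^n = 7^5 = 16807.
Step 3: Hamming bound ⌊q^n / V_q(n,t)⌋ = ⌊16807/31⌋ = 542.
Step 4: Compare |C| = 750 to 542: violated.
The claimed |C| lies above the Hamming bound, so no 7-ary code of length 5 with d ≥ 3 can have 750 codewords.


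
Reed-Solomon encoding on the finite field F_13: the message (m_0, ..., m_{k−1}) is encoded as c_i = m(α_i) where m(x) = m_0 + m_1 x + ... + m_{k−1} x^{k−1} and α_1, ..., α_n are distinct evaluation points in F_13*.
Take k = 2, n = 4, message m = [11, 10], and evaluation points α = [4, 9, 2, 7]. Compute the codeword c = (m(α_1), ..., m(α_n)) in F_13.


c = [12, 10, 5, 3]

Message polynomial: m(x) = 11 + 10·x (mod 13).
For each evaluation point α_i, compute m(α_i) mod 13:
  α_1 = 4: Horner steps 10 → 12, so m(4) = 12.
  α_2 = 9: Horner steps 10 → 10, so m(9) = 10.
  α_3 = 2: Horner steps 10 → 5, so m(2) = 5.
  α_4 = 7: Horner steps 10 → 3, so m(7) = 3.
Codeword c = [12, 10, 5, 3] ∈ F_13^4.


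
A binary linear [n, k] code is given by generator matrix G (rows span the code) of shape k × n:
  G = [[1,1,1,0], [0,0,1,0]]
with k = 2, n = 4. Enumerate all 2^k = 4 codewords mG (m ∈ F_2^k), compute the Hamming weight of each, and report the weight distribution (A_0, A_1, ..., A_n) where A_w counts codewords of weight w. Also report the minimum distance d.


Weight distribution: A_0 = 1, A_1 = 1, A_2 = 1, A_3 = 1. Minimum distance d = 1.

Enumerate all 2^2 = 4 messages m ∈ F_2^2.
For each, compute codeword c = mG in F_2^4, then tally its weight.
  m = 00 → c = 0000, weight = 0.
  m = 10 → c = 1110, weight = 3.
  m = 01 → c = 0010, weight = 1.
  m = 11 → c = 1100, weight = 2.
Tally weights:
  weight 0: 1 codewords.
  weight 1: 1 codewords.
  weight 2: 1 codewords.
  weight 3: 1 codewords.
Minimum distance d = smallest w > 0 with A_w > 0 = 1.
Sanity: Σ A_w = 4 = 2^2 = 4 ✓.


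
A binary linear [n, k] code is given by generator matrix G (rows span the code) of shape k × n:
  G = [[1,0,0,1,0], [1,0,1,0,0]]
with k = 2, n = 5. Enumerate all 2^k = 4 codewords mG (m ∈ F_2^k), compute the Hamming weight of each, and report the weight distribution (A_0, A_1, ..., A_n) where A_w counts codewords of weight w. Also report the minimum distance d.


Weight distribution: A_0 = 1, A_2 = 3. Minimum distance d = 2.

Enumerate all 2^2 = 4 messages m ∈ F_2^2.
For each, compute codeword c = mG in F_2^5, then tally its weight.
  m = 00 → c = 00000, weight = 0.
  m = 10 → c = 10010, weight = 2.
  m = 01 → c = 10100, weight = 2.
  m = 11 → c = 00110, weight = 2.
Tally weights:
  weight 0: 1 codewords.
  weight 2: 3 codewords.
Minimum distance d = smallest w > 0 with A_w > 0 = 2.
Sanity: Σ A_w = 4 = 2^2 = 4 ✓.


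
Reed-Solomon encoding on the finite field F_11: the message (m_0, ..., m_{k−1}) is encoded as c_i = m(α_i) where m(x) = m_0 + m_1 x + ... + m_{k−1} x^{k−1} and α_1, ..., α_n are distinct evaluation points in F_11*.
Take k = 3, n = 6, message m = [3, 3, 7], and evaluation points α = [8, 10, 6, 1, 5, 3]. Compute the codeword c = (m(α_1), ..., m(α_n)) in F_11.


c = [2, 7, 9, 2, 6, 9]

Message polynomial: m(x) = 3 + 3·x + 7·x^2 (mod 11).
For each evaluation point α_i, compute m(α_i) mod 11:
  α_1 = 8: Horner steps 7 → 4 → 2, so m(8) = 2.
  α_2 = 10: Horner steps 7 → 7 → 7, so m(10) = 7.
  α_3 = 6: Horner steps 7 → 1 → 9, so m(6) = 9.
  α_4 = 1: Horner steps 7 → 10 → 2, so m(1) = 2.
  α_5 = 5: Horner steps 7 → 5 → 6, so m(5) = 6.
  α_6 = 3: Horner steps 7 → 2 → 9, so m(3) = 9.
Codeword c = [2, 7, 9, 2, 6, 9] ∈ F_11^6.


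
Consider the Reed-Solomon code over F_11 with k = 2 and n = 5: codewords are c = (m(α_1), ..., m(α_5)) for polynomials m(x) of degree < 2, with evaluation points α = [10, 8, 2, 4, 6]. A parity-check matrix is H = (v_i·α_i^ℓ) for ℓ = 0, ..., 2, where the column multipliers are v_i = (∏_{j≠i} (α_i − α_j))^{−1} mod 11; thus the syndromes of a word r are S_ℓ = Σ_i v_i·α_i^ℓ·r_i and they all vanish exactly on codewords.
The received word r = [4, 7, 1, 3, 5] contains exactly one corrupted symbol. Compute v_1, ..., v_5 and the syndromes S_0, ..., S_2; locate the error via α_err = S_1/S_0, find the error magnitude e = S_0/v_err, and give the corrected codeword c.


S = (5, 6, 5), error at position 1, error magnitude e = 6, c = [9, 7, 1, 3, 5].

Step 1: column multipliers v_i = (∏_{j≠i}(α_i − α_j))^{−1} mod 11.
  i = 1 (α = 10): (10−8)(10−2)(10−4)(10−6) = 2·8·6·4 = 384 ≡ 10, so v_1 = 10^{−1} = 10 (mod 11).
  i = 2 (α = 8): (8−10)(8−2)(8−4)(8−6) = (−2)·6·4·2 = −96 ≡ 3, so v_2 = 3^{−1} = 4 (mod 11).
  i = 3 (α = 2): (2−10)(2−8)(2−4)(2−6) = (−8)·(−6)·(−2)·(−4) = 384 ≡ 10, so v_3 = 10^{−1} = 10 (mod 11).
  i = 4 (α = 4): (4−10)(4−8)(4−2)(4−6) = (−6)·(−4)·2·(−2) = −96 ≡ 3, so v_4 = 3^{−1} = 4 (mod 11).
  i = 5 (α = 6): (6−10)(6−8)(6−2)(6−4) = (−4)·(−2)·4·2 = 64 ≡ 9, so v_5 = 9^{−1} = 5 (mod 11).
  v = [10, 4, 10, 4, 5].
Step 2: syndromes of r = [4, 7, 1, 3, 5] (all sums mod 11).
  S_0 = Σ v_i r_i = 10·4 + 4·7 + 10·1 + 4·3 + 5·5 = 115 ≡ 5.
  S_1 = Σ v_i α_i r_i = 10·10·4 + 4·8·7 + 10·2·1 + 4·4·3 + 5·6·5 = 842 ≡ 6.
  α_i^2 mod 11 = [1, 9, 4, 5, 3].
  S_2 = Σ v_i α_i^2 r_i = 10·1·4 + 4·9·7 + 10·4·1 + 4·5·3 + 5·3·5 = 467 ≡ 5.
  S = (5, 6, 5) ≠ 0, so r is not a codeword (an error is present).
Step 3: locate the error. For a single error e at position i, S_ℓ = v_i·e·α_i^ℓ, so α_err = S_1/S_0.
  S_0^{−1} = 5^{−1} = 9 (mod 11), so α_err = 6·9 = 54 ≡ 10 = α_1. Error position i = 1.
  Consistency check: S_2/S_1 = 5·2 = 10 ≡ 10 = α_err ✓ (single-error assumption holds).
Step 4: error magnitude e = S_0/v_1 = S_0·∏_{j≠1}(α_1 − α_j) = 5·10 = 50 ≡ 6 (mod 11).
Step 5: correct position 1: c_1 = r_1 − e = 4 − 6 ≡ 9 (mod 11). Hence c = [9, 7, 1, 3, 5].
  Check: interpolating c through the α_i gives m(x) = 10 + 1·x (degree < 2) with m(α_i) = c_i for every i, so c is indeed a codeword.


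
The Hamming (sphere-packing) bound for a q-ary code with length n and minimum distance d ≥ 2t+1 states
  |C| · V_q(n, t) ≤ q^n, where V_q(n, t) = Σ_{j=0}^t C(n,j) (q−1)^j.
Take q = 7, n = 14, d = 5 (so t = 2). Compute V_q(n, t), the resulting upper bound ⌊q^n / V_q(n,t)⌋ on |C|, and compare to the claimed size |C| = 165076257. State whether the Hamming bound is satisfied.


V_q(n, t) = 3361, q^n = 678223072849, Hamming bound = 201792047, |C| = 165076257 ≤ bound (satisfied).

Step 1: Compute V_q(n, t) = Σ_{j=0}^2 C(n, j) (q−1)^j.
  j = 0: C(14,0)·(6)^0 = 1·1 = 1.
  j = 1: C(14,1)·(6)^1 = 14·6 = 84.
  j = 2: C(14,2)·(6)^2 = 91·36 = 3276.
  V_q(n, t) = 1 + 84 + 3276 = 3361.
Step 2: q^n = 7^14 = 678223072849.
Step 3: Hamming bound ⌊q^n / V_q(n,t)⌋ = ⌊678223072849/3361⌋ = 201792047.
Step 4: Compare |C| = 165076257 to 201792047: satisfied.
The claimed |C| lies below the Hamming bound.


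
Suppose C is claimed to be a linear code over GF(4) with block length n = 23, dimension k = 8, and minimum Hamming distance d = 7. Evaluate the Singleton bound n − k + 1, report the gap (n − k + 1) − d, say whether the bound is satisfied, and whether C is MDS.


Singleton RHS = n − k + 1 = 16, slack = 9, bound satisfied, not MDS.

Singleton bound: d ≤ n − k + 1.
Here n = 23, k = 8, so n − k + 1 = 16.
Given d = 7, check d ≤ 16: YES.
Slack = (n − k + 1) − d = 9.
The code is NOT MDS (slack = 9 > 0).
Description: the claimed parameters are [23, 8, 7]_4; such a code would be non-MDS.


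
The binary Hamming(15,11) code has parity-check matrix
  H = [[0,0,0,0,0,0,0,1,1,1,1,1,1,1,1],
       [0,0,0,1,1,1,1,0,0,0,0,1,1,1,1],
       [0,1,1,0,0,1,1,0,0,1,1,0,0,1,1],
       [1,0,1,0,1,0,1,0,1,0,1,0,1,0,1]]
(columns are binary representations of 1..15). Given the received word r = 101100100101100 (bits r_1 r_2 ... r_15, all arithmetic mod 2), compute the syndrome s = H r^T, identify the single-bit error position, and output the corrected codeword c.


s = (1, 0, 1, 0)^T, error position = 10, corrected codeword c = 101100100001100

Compute s = H r^T mod 2 one row at a time:
  s_1 = 0 + 0 + 1 + 0 + 1 + 1 + 0 + 0 = 3 ≡ 1 (mod 2).
  s_2 = 1 + 0 + 0 + 1 + 1 + 1 + 0 + 0 = 4 ≡ 0 (mod 2).
  s_3 = 0 + 1 + 0 + 1 + 1 + 0 + 0 + 0 = 3 ≡ 1 (mod 2).
  s_4 = 1 + 1 + 0 + 1 + 0 + 0 + 1 + 0 = 4 ≡ 0 (mod 2).
s = (1, 0, 1, 0)^T — this equals column 10 of H (binary 1010), so error is at position 10.
Correct: flip bit 10 of r = 101100100101100 to get c = 101100100001100.


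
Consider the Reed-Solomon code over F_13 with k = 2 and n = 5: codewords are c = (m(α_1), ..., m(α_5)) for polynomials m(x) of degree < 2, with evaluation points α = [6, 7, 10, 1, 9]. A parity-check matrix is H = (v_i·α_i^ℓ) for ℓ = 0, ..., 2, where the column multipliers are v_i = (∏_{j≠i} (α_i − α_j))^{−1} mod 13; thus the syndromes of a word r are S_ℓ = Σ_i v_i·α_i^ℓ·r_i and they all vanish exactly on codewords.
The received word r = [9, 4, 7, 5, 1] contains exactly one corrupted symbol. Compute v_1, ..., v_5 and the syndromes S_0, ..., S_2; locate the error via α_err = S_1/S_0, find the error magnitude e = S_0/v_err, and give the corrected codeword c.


S = (8, 4, 2), error at position 2, error magnitude e = 2, c = [9, 2, 7, 5, 1].

Step 1: column multipliers v_i = (∏_{j≠i}(α_i − α_j))^{−1} mod 13.
  i = 1 (α = 6): (6−7)(6−10)(6−1)(6−9) = (−1)·(−4)·5·(−3) = −60 ≡ 5, so v_1 = 5^{−1} = 8 (mod 13).
  i = 2 (α = 7): (7−6)(7−10)(7−1)(7−9) = 1·(−3)·6·(−2) = 36 ≡ 10, so v_2 = 10^{−1} = 4 (mod 13).
  i = 3 (α = 10): (10−6)(10−7)(10−1)(10−9) = 4·3·9·1 = 108 ≡ 4, so v_3 = 4^{−1} = 10 (mod 13).
  i = 4 (α = 1): (1−6)(1−7)(1−10)(1−9) = (−5)·(−6)·(−9)·(−8) = 2160 ≡ 2, so v_4 = 2^{−1} = 7 (mod 13).
  i = 5 (α = 9): (9−6)(9−7)(9−10)(9−1) = 3·2·(−1)·8 = −48 ≡ 4, so v_5 = 4^{−1} = 10 (mod 13).
  v = [8, 4, 10, 7, 10].
Step 2: syndromes of r = [9, 4, 7, 5, 1] (all sums mod 13).
  S_0 = Σ v_i r_i = 8·9 + 4·4 + 10·7 + 7·5 + 10·1 = 203 ≡ 8.
  S_1 = Σ v_i α_i r_i = 8·6·9 + 4·7·4 + 10·10·7 + 7·1·5 + 10·9·1 = 1369 ≡ 4.
  α_i^2 mod 13 = [10, 10, 9, 1, 3].
  S_2 = Σ v_i α_i^2 r_i = 8·10·9 + 4·10·4 + 10·9·7 + 7·1·5 + 10·3·1 = 1575 ≡ 2.
  S = (8, 4, 2) ≠ 0, so r is not a codeword (an error is present).
Step 3: locate the error. For a single error e at position i, S_ℓ = v_i·e·α_i^ℓ, so α_err = S_1/S_0.
  S_0^{−1} = 8^{−1} = 5 (mod 13), so α_err = 4·5 = 20 ≡ 7 = α_2. Error position i = 2.
  Consistency check: S_2/S_1 = 2·10 = 20 ≡ 7 = α_err ✓ (single-error assumption holds).
Step 4: error magnitude e = S_0/v_2 = S_0·∏_{j≠2}(α_2 − α_j) = 8·10 = 80 ≡ 2 (mod 13).
Step 5: correct position 2: c_2 = r_2 − e = 4 − 2 ≡ 2 (mod 13). Hence c = [9, 2, 7, 5, 1].
  Check: interpolating c through the α_i gives m(x) = 12 + 6·x (degree < 2) with m(α_i) = c_i for every i, so c is indeed a codeword.


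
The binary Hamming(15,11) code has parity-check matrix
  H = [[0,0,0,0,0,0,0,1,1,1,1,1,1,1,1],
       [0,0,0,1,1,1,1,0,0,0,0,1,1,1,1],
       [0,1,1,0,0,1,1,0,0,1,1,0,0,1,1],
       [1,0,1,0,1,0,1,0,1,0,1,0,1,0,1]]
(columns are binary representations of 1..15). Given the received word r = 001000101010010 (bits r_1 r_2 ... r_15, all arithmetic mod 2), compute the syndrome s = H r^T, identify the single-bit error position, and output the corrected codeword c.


s = (1, 0, 0, 0)^T, error position = 8, corrected codeword c = 001000111010010

Compute s = H r^T mod 2 one row at a time:
  s_1 = 0 + 1 + 0 + 1 + 0 + 0 + 1 + 0 = 3 ≡ 1 (mod 2).
  s_2 = 0 + 0 + 0 + 1 + 0 + 0 + 1 + 0 = 2 ≡ 0 (mod 2).
  s_3 = 0 + 1 + 0 + 1 + 0 + 1 + 1 + 0 = 4 ≡ 0 (mod 2).
  s_4 = 0 + 1 + 0 + 1 + 1 + 1 + 0 + 0 = 4 ≡ 0 (mod 2).
s = (1, 0, 0, 0)^T — this equals column 8 of H (binary 1000), so error is at position 8.
Correct: flip bit 8 of r = 001000101010010 to get c = 001000111010010.


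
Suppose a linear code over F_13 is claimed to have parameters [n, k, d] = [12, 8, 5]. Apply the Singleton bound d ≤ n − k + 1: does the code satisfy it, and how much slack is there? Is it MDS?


Singleton RHS = n − k + 1 = 5, slack = 0, bound satisfied, MDS.

Singleton bound: d ≤ n − k + 1.
Here n = 12, k = 8, so n − k + 1 = 5.
Given d = 5, check d ≤ 5: YES.
Slack = (n − k + 1) − d = 0.
The code is MDS (slack = 0).
Description: the claimed parameters are [12, 8, 5]_13; such a code would be MDS (meets Singleton bound).


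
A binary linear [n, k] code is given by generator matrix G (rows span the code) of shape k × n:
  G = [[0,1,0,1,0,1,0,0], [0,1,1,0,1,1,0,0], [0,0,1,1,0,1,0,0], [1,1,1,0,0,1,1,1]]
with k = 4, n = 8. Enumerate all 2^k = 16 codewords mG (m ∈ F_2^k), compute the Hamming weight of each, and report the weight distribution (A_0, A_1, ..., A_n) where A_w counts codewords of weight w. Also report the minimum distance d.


Weight distribution: A_0 = 1, A_2 = 2, A_3 = 4, A_4 = 3, A_5 = 2, A_6 = 2, A_7 = 2. Minimum distance d = 2.

Enumerate all 2^4 = 16 messages m ∈ F_2^4.
For each, compute codeword c = mG in F_2^8, then tally its weight.
  m = 0000 → c = 00000000, weight = 0.
  m = 1000 → c = 01010100, weight = 3.
  m = 0100 → c = 01101100, weight = 4.
  m = 1100 → c = 00111000, weight = 3.
  m = 0010 → c = 00110100, weight = 3.
  m = 1010 → c = 01100000, weight = 2.
  m = 0110 → c = 01011000, weight = 3.
  m = 1110 → c = 00001100, weight = 2.
  m = 0001 → c = 11100111, weight = 6.
  m = 1001 → c = 10110011, weight = 5.
  m = 0101 → c = 10001011, weight = 4.
  m = 1101 → c = 11011111, weight = 7.
  m = 0011 → c = 11010011, weight = 5.
  m = 1011 → c = 10000111, weight = 4.
  m = 0111 → c = 10111111, weight = 7.
  m = 1111 → c = 11101011, weight = 6.
Tally weights:
  weight 0: 1 codewords.
  weight 2: 2 codewords.
  weight 3: 4 codewords.
  weight 4: 3 codewords.
  weight 5: 2 codewords.
  weight 6: 2 codewords.
  weight 7: 2 codewords.
Minimum distance d = smallest w > 0 with A_w > 0 = 2.
Sanity: Σ A_w = 16 = 2^4 = 16 ✓.


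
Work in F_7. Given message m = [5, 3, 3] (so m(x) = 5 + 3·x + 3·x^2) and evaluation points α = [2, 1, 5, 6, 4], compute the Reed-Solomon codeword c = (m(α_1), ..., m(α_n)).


c = [2, 4, 4, 5, 2]

Message polynomial: m(x) = 5 + 3·x + 3·x^2 (mod 7).
For each evaluation point α_i, compute m(α_i) mod 7:
  α_1 = 2: Horner steps 3 → 2 → 2, so m(2) = 2.
  α_2 = 1: Horner steps 3 → 6 → 4, so m(1) = 4.
  α_3 = 5: Horner steps 3 → 4 → 4, so m(5) = 4.
  α_4 = 6: Horner steps 3 → 0 → 5, so m(6) = 5.
  α_5 = 4: Horner steps 3 → 1 → 2, so m(4) = 2.
Codeword c = [2, 4, 4, 5, 2] ∈ F_7^5.


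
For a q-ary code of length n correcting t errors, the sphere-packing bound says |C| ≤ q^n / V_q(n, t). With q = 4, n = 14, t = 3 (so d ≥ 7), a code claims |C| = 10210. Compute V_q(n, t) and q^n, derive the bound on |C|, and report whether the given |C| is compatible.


V_q(n, t) = 10690, q^n = 268435456, Hamming bound = 25110, |C| = 10210 ≤ bound (satisfied).

Step 1: Compute V_q(n, t) = Σ_{j=0}^3 C(n, j) (q−1)^j.
  j = 0: C(14,0)·(3)^0 = 1·1 = 1.
  j = 1: C(14,1)·(3)^1 = 14·3 = 42.
  j = 2: C(14,2)·(3)^2 = 91·9 = 819.
  j = 3: C(14,3)·(3)^3 = 364·27 = 9828.
  V_q(n, t) = 1 + 42 + 819 + 9828 = 10690.
Step 2: q^n = 4^14 = 268435456.
Step 3: Hamming bound ⌊q^n / V_q(n,t)⌋ = ⌊268435456/10690⌋ = 25110.
Step 4: Compare |C| = 10210 to 25110: satisfied.
The claimed |C| lies below the Hamming bound.


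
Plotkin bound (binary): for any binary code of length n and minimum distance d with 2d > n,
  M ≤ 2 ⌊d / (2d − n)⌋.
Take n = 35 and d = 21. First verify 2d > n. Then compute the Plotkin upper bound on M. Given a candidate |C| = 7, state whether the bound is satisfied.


Plotkin bound M ≤ 6; given |C| = 7 > bound (violated).

Check applicability: 2d = 42, n = 35.
2d − n = 7 > 0, so Plotkin applies.
Compute d/(2d−n) = 21/7 ≈ 3.0000.
⌊d/(2d−n)⌋ = 3.
Plotkin bound: M ≤ 2·3 = 6.
Given |C| = 7, check: VIOLATED.
This |C| is above the Plotkin bound, so no binary code with n = 35, d = 21 and 7 codewords exists.


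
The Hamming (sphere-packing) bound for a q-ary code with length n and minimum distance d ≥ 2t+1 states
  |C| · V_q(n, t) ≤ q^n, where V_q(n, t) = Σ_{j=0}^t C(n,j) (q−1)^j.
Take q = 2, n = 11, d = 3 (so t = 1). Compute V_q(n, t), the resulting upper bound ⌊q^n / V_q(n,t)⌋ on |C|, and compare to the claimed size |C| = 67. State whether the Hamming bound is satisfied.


V_q(n, t) = 12, q^n = 2048, Hamming bound = 170, |C| = 67 ≤ bound (satisfied).

Step 1: Compute V_q(n, t) = Σ_{j=0}^1 C(n, j) (q−1)^j.
  j = 0: C(11,0)·(1)^0 = 1·1 = 1.
  j = 1: C(11,1)·(1)^1 = 11·1 = 11.
  V_q(n, t) = 1 + 11 = 12.
Step 2: q^n = 2^11 = 2048.
Step 3: Hamming bound ⌊q^n / V_q(n,t)⌋ = ⌊2048/12⌋ = 170.
Step 4: Compare |C| = 67 to 170: satisfied.
The claimed |C| lies below the Hamming bound.


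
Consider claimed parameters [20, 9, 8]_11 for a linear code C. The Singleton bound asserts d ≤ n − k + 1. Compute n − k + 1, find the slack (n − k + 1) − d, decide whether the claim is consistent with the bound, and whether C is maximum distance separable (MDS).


Singleton RHS = n − k + 1 = 12, slack = 4, bound satisfied, not MDS.

Singleton bound: d ≤ n − k + 1.
Here n = 20, k = 9, so n − k + 1 = 12.
Given d = 8, check d ≤ 12: YES.
Slack = (n − k + 1) − d = 4.
The code is NOT MDS (slack = 4 > 0).
Description: the claimed parameters are [20, 9, 8]_11; such a code would be non-MDS.
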